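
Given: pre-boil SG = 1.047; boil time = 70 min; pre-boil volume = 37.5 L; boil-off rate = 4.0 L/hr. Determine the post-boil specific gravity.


V_post = V_pre − rate·(t/60);  SG_post = 1 + (SG_pre−1)·V_pre/V_post
V_post = 37.5 − 4.0·(70/60) = 32.8333
SG_post = 1 + (1.047 − 1)·37.5/32.8333

1.0537


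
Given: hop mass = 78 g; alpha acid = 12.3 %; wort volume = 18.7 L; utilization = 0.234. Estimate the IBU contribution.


IBU = (α/100)·mass·U·1000 / V
IBU = (12.3/100)·78·0.234·1000 / 18.7

120.0533 IBU


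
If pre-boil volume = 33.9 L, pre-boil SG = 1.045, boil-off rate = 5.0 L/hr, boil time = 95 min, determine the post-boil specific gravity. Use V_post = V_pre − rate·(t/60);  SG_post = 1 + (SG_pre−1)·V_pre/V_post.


V_post = 33.9 − 5.0·(95/60) = 25.9833
SG_post = 1 + (1.045 − 1)·33.9/25.9833

1.0587


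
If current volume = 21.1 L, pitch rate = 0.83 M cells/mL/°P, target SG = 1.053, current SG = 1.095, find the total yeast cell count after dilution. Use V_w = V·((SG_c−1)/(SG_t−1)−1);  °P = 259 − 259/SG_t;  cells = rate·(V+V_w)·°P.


V_w = 21.1·((1.095−1)/(1.053−1)−1) = 16.7208
V_final = 21.1 + 16.7208 = 37.8208
°P = 259 − 259/1.053 = 13.0361
cells = 0.83·37.8208·13.0361

409.2188 billion cells


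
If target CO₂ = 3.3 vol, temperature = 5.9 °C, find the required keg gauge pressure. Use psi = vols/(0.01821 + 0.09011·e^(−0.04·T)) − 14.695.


psi = 3.3/(0.01821 + 0.09011·e^(−0.04·5.9)) − 14.695

22.2272 psi


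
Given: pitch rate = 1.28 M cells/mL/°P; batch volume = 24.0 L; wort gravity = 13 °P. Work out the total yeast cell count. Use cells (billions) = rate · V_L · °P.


cells = 1.28 · 24.0 · 13

399.3600 billion cells


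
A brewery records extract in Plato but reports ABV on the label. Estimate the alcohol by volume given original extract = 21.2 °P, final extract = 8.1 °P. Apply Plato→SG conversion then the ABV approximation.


SG = 259/(259 − P);  ABV = (OG − FG)·131.25
OG = 259/(259 − 21.2) = 1.0892
FG = 259/(259 − 8.1) = 1.0323
ABV = (1.0892 − 1.0323)·131.25

7.4638 % ABV


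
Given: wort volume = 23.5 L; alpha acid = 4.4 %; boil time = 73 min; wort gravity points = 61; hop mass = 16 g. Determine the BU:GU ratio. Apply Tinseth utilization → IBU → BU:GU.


U = 1.65·0.000125^(GP/1000)·(1−e^(−0.04t))/4.15;  IBU = (α/100)·m·U·1000/V;  BU:GU = IBU/GP
U = 1.65·0.000125^(61/1000)·(1−e^(−0.04·73))/4.15 = 0.2174
IBU = (4.4/100)·16·0.2174·1000/23.5 = 6.5129
BU:GU = 6.5129/61

0.1068


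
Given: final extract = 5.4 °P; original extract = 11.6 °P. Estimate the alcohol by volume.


SG = 259/(259 − P);  ABV = (OG − FG)·131.25
OG = 259/(259 − 11.6) = 1.0469
FG = 259/(259 − 5.4) = 1.0213
ABV = (1.0469 − 1.0213)·131.25

3.3592 % ABV


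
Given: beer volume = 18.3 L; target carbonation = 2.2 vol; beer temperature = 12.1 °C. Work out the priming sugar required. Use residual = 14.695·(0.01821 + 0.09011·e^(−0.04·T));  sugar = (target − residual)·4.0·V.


residual = 14.695·(0.01821 + 0.09011·e^(−0.04·12.1)) = 1.0837
sugar = (2.2 − 1.0837)·4.0·18.3

81.7134 g


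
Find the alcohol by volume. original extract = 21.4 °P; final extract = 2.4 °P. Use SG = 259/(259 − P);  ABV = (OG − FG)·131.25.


OG = 259/(259 − 21.4) = 1.0901
FG = 259/(259 − 2.4) = 1.0094
ABV = (1.0901 − 1.0094)·131.25

10.5937 % ABV


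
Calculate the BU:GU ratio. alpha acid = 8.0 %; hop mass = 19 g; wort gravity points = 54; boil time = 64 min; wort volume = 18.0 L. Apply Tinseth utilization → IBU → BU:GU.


U = 1.65·0.000125^(GP/1000)·(1−e^(−0.04t))/4.15;  IBU = (α/100)·m·U·1000/V;  BU:GU = IBU/GP
U = 1.65·0.000125^(54/1000)·(1−e^(−0.04·64))/4.15 = 0.2258
IBU = (8.0/100)·19·0.2258·1000/18.0 = 19.0677
BU:GU = 19.0677/54

0.3531


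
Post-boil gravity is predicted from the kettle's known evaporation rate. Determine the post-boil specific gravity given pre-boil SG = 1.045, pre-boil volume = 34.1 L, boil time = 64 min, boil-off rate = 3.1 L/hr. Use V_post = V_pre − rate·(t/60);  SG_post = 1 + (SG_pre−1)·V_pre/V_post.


V_post = 34.1 − 3.1·(64/60) = 30.7933
SG_post = 1 + (1.045 − 1)·34.1/30.7933

1.0498


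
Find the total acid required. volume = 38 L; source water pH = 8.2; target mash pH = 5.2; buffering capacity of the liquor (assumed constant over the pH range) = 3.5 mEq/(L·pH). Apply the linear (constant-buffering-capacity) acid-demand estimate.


acid = buffering capacity · (pH_source − pH_target) · V
acid = 3.5 · (8.2 − 5.2) · 38

399.0000 mEq


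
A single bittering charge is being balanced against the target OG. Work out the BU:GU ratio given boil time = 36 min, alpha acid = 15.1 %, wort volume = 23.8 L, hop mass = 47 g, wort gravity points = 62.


U = 1.65·0.000125^(GP/1000)·(1−e^(−0.04t))/4.15;  IBU = (α/100)·m·U·1000/V;  BU:GU = IBU/GP
U = 1.65·0.000125^(62/1000)·(1−e^(−0.04·36))/4.15 = 0.1738
IBU = (15.1/100)·47·0.1738·1000/23.8 = 51.8212
BU:GU = 51.8212/62

0.8358


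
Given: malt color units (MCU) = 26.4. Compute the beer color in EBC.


SRM = 1.4922·MCU^0.6859;  EBC = SRM·1.97
SRM = 1.4922·26.4^0.6859 = 14.0898
EBC = 14.0898·1.97

27.7569 EBC


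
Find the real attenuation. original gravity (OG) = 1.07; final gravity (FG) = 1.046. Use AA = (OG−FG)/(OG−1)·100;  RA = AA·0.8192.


AA = (1.07 − 1.046)/(1.07 − 1)·100 = 34.2857
RA = 34.2857·0.8192

28.0869 %


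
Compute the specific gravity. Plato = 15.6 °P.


SG = 259/(259 − P)
SG = 259/(259 − 15.6)

1.0641


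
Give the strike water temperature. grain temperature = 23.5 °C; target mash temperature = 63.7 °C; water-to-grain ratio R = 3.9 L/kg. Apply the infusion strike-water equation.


T_strike = (0.41/R)·(T_mash − T_grain) + T_mash
T_strike = (0.41/3.9)·(63.7 − 23.5) + 63.7

67.9262 °C


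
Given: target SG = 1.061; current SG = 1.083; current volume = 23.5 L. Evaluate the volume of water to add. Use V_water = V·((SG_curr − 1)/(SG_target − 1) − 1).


V_water = 23.5·((1.083 − 1)/(1.061 − 1) − 1)

8.4754 L


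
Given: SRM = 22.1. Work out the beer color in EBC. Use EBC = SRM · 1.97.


EBC = 22.1 · 1.97

43.5370 EBC


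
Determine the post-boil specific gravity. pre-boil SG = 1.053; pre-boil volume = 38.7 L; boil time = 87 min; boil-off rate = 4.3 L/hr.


V_post = V_pre − rate·(t/60);  SG_post = 1 + (SG_pre−1)·V_pre/V_post
V_post = 38.7 − 4.3·(87/60) = 32.4650
SG_post = 1 + (1.053 − 1)·38.7/32.4650

1.0632


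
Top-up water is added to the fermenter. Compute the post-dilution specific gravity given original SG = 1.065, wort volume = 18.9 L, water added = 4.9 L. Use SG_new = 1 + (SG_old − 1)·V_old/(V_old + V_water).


pts = (1.065 − 1)·1000·18.9/(18.9 + 4.9) = 51.6176
SG_new = 1 + 51.6176/1000

1.0516


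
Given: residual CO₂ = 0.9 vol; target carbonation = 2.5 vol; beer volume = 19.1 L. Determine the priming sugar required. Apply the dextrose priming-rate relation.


sugar = (target − residual)·4.0·V
sugar = (2.5 − 0.9)·4.0·19.1

122.2400 g


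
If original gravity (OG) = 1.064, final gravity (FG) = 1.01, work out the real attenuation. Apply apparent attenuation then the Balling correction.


AA = (OG−FG)/(OG−1)·100;  RA = AA·0.8192
AA = (1.064 − 1.01)/(1.064 − 1)·100 = 84.3750
RA = 84.3750·0.8192

69.1200 %


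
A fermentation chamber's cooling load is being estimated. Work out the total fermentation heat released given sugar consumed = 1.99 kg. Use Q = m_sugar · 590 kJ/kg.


Q = 1.99 · 590

1174.1000 kJ


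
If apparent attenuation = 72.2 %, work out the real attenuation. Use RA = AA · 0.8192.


RA = 72.2 · 0.8192

59.1462 %


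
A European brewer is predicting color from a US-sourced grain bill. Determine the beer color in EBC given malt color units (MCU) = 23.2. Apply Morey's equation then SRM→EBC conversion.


SRM = 1.4922·MCU^0.6859;  EBC = SRM·1.97
SRM = 1.4922·23.2^0.6859 = 12.8948
EBC = 12.8948·1.97

25.4028 EBC


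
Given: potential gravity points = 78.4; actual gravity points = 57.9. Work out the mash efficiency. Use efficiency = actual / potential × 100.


efficiency = 57.9 / 78.4 × 100

73.8520 %


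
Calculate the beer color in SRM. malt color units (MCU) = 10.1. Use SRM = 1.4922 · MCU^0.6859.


SRM = 1.4922 · 10.1^0.6859

7.2894 SRM


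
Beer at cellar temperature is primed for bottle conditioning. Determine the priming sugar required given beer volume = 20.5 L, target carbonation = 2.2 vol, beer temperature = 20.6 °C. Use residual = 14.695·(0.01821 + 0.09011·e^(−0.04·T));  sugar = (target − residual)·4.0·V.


residual = 14.695·(0.01821 + 0.09011·e^(−0.04·20.6)) = 0.8485
sugar = (2.2 − 0.8485)·4.0·20.5

110.8252 g


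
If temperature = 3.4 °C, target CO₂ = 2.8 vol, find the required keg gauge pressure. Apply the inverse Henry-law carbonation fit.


psi = vols/(0.01821 + 0.09011·e^(−0.04·T)) − 14.695
psi = 2.8/(0.01821 + 0.09011·e^(−0.04·3.4)) − 14.695

14.2121 psi


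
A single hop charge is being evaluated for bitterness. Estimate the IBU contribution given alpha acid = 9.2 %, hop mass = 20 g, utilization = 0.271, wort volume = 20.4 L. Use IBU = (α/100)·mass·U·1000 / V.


IBU = (9.2/100)·20·0.271·1000 / 20.4

24.4431 IBU


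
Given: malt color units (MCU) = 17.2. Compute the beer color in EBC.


SRM = 1.4922·MCU^0.6859;  EBC = SRM·1.97
SRM = 1.4922·17.2^0.6859 = 10.5021
EBC = 10.5021·1.97

20.6891 EBC


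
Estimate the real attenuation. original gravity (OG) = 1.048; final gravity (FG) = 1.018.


AA = (OG−FG)/(OG−1)·100;  RA = AA·0.8192
AA = (1.048 − 1.018)/(1.048 − 1)·100 = 62.5000
RA = 62.5000·0.8192

51.2000 %


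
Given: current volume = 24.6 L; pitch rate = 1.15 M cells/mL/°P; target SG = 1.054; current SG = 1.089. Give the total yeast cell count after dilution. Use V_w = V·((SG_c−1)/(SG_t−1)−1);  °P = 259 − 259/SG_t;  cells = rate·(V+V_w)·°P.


V_w = 24.6·((1.089−1)/(1.054−1)−1) = 15.9444
V_final = 24.6 + 15.9444 = 40.5444
°P = 259 − 259/1.054 = 13.2694
cells = 1.15·40.5444·13.2694

618.7028 billion cells


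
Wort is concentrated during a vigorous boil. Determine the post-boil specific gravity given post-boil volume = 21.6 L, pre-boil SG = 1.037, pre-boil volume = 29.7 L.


SG_post = 1 + (SG_pre − 1)·V_pre/V_post
pts_pre = (1.037 − 1)·1000 = 37.0000
pts_post = 37.0000·29.7/21.6 = 50.8750
SG_post = 1 + 50.8750/1000

1.0509


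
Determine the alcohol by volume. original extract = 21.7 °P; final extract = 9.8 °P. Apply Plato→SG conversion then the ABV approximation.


SG = 259/(259 − P);  ABV = (OG − FG)·131.25
OG = 259/(259 − 21.7) = 1.0914
FG = 259/(259 − 9.8) = 1.0393
ABV = (1.0914 − 1.0393)·131.25

6.8407 % ABV


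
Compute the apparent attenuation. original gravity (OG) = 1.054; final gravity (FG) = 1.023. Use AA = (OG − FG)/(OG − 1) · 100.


AA = (1.054 − 1.023)/(1.054 − 1) · 100

57.4074 %


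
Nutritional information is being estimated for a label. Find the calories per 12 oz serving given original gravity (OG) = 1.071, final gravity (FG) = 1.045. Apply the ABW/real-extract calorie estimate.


ABW = (OG−FG)·131.25·0.79/FG;  °P = 259 − 259/SG (for OG→OE and FG→AE);  RE = 0.1808·OE + 0.8192·AE;  Cal = (6.9·ABW + 4·(RE−0.1))·FG·3.55
ABW = (1.071 − 1.045)·131.25·0.79/1.045 = 2.5798
OE = 259 − 259/1.071 = 17.1699 °P
AE = 259 − 259/1.045 = 11.1531 °P
RE = 0.1808·17.1699 + 0.8192·11.1531 = 12.2410 °P
Cal = (6.9·2.5798 + 4·(12.2410−0.1))·1.045·3.55

246.1950 kcal


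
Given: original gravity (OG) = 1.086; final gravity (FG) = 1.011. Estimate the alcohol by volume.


ABV = (OG − FG) · 131.25
ABV = (1.086 − 1.011) · 131.25

9.8438 % ABV


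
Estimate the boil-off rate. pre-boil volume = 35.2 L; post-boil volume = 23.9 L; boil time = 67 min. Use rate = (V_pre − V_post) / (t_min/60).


rate = (35.2 − 23.9) / (67/60)

10.1194 L/hr


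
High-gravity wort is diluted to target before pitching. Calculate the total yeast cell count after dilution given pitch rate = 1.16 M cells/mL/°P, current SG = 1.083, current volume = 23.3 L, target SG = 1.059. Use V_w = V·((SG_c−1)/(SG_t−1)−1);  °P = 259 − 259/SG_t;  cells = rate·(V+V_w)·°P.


V_w = 23.3·((1.083−1)/(1.059−1)−1) = 9.4780
V_final = 23.3 + 9.4780 = 32.7780
°P = 259 − 259/1.059 = 14.4297
cells = 1.16·32.7780·14.4297

548.6505 billion cells


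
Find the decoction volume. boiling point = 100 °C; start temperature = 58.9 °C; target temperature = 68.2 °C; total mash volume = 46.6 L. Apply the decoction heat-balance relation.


V_dec = V_total·(T_target − T_start)/(T_boil − T_start)
V_dec = 46.6·(68.2 − 58.9)/(100 − 58.9)

10.5445 L


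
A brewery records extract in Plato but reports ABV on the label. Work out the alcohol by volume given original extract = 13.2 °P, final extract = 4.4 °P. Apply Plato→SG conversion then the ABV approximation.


SG = 259/(259 − P);  ABV = (OG − FG)·131.25
OG = 259/(259 − 13.2) = 1.0537
FG = 259/(259 − 4.4) = 1.0173
ABV = (1.0537 − 1.0173)·131.25

4.7801 % ABV


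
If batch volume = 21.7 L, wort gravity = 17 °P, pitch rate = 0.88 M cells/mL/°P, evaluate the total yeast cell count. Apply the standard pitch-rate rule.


cells (billions) = rate · V_L · °P
cells = 0.88 · 21.7 · 17

324.6320 billion cells


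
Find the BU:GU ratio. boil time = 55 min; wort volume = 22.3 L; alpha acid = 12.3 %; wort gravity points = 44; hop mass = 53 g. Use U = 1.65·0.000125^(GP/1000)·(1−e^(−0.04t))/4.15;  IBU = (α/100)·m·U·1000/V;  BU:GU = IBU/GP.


U = 1.65·0.000125^(44/1000)·(1−e^(−0.04·55))/4.15 = 0.2381
IBU = (12.3/100)·53·0.2381·1000/22.3 = 69.5943
BU:GU = 69.5943/44

1.5817


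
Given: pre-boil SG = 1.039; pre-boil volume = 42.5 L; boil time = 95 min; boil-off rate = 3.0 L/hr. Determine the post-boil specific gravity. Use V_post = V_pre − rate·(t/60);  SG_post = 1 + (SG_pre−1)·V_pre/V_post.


V_post = 42.5 − 3.0·(95/60) = 37.7500
SG_post = 1 + (1.039 − 1)·42.5/37.7500

1.0439


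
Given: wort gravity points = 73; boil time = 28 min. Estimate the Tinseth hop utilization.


U = 1.65·0.000125^(GP/1000) · (1 − e^(−0.04·t))/4.15
bigness = 1.65·0.000125^(73/1000) = 0.8562
boil_factor = (1 − e^(−0.04·28))/4.15 = 0.1623
U = 0.8562 · 0.1623

0.1390


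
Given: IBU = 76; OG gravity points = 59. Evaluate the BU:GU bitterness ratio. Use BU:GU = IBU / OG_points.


BU:GU = 76 / 59

1.2881


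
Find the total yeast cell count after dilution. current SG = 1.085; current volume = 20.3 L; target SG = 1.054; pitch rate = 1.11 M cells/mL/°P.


V_w = V·((SG_c−1)/(SG_t−1)−1);  °P = 259 − 259/SG_t;  cells = rate·(V+V_w)·°P
V_w = 20.3·((1.085−1)/(1.054−1)−1) = 11.6537
V_final = 20.3 + 11.6537 = 31.9537
°P = 259 − 259/1.054 = 13.2694
cells = 1.11·31.9537·13.2694

470.6490 billion cells


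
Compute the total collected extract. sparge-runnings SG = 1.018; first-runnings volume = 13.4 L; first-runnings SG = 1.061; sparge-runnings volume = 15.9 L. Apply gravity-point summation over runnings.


total = Σ (SG_i − 1)·1000·V_i
first = (1.061 − 1)·1000·13.4 = 817.4000
sparge = (1.018 − 1)·1000·15.9 = 286.2000
total = 817.4000 + 286.2000

1103.6000 gravity·L


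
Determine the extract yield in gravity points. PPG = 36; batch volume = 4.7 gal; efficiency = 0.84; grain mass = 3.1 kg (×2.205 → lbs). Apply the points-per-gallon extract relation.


points = lbs × PPG × eff / vol
lbs = 3.1 × 2.205 = 6.8355
points = 6.8355 × 36 × 0.84 / 4.7

43.9799 points


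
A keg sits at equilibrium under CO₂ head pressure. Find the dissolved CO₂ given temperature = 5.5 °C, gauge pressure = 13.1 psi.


vols = (P + 14.695)·(0.01821 + 0.09011·e^(−0.04·T))
vols = (13.1 + 14.695)·(0.01821 + 0.09011·e^(−0.04·5.5))

2.5161 volumes


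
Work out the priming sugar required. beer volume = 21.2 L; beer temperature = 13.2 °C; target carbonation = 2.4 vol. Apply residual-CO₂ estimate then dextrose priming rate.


residual = 14.695·(0.01821 + 0.09011·e^(−0.04·T));  sugar = (target − residual)·4.0·V
residual = 14.695·(0.01821 + 0.09011·e^(−0.04·13.2)) = 1.0486
sugar = (2.4 − 1.0486)·4.0·21.2

114.6015 g


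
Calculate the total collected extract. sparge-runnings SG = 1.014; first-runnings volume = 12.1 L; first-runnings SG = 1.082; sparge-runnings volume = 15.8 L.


total = Σ (SG_i − 1)·1000·V_i
first = (1.082 − 1)·1000·12.1 = 992.2000
sparge = (1.014 − 1)·1000·15.8 = 221.2000
total = 992.2000 + 221.2000

1213.4000 gravity·L


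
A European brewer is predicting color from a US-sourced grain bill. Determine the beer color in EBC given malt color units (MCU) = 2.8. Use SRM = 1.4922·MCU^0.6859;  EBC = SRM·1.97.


SRM = 1.4922·2.8^0.6859 = 3.0237
EBC = 3.0237·1.97

5.9566 EBC


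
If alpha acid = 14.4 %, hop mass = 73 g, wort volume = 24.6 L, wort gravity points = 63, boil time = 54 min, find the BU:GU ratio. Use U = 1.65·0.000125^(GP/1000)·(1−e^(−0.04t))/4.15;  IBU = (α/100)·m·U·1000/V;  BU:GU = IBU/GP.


U = 1.65·0.000125^(63/1000)·(1−e^(−0.04·54))/4.15 = 0.1997
IBU = (14.4/100)·73·0.1997·1000/24.6 = 85.3248
BU:GU = 85.3248/63

1.3544


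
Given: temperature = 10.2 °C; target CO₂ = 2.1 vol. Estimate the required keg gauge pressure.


psi = vols/(0.01821 + 0.09011·e^(−0.04·T)) − 14.695
psi = 2.1/(0.01821 + 0.09011·e^(−0.04·10.2)) − 14.695

12.1829 psi


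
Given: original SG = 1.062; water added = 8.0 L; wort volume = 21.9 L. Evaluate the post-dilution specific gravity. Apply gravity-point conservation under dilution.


SG_new = 1 + (SG_old − 1)·V_old/(V_old + V_water)
pts = (1.062 − 1)·1000·21.9/(21.9 + 8.0) = 45.4114
SG_new = 1 + 45.4114/1000

1.0454


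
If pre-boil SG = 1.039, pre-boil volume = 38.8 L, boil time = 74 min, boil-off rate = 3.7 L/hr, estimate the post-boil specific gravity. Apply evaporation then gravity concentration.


V_post = V_pre − rate·(t/60);  SG_post = 1 + (SG_pre−1)·V_pre/V_post
V_post = 38.8 − 3.7·(74/60) = 34.2367
SG_post = 1 + (1.039 − 1)·38.8/34.2367

1.0442


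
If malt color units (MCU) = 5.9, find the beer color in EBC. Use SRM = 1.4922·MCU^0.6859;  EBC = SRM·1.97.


SRM = 1.4922·5.9^0.6859 = 5.0414
EBC = 5.0414·1.97

9.9316 EBC


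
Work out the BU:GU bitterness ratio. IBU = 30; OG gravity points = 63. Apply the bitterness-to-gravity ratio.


BU:GU = IBU / OG_points
BU:GU = 30 / 63

0.4762


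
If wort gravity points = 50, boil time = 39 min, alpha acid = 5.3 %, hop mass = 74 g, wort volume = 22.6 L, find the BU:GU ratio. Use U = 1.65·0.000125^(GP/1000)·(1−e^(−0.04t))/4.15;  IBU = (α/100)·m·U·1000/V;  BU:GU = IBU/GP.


U = 1.65·0.000125^(50/1000)·(1−e^(−0.04·39))/4.15 = 0.2004
IBU = (5.3/100)·74·0.2004·1000/22.6 = 34.7722
BU:GU = 34.7722/50

0.6954


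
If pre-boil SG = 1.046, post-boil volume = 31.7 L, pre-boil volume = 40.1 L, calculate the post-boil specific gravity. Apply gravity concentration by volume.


SG_post = 1 + (SG_pre − 1)·V_pre/V_post
pts_pre = (1.046 − 1)·1000 = 46.0000
pts_post = 46.0000·40.1/31.7 = 58.1893
SG_post = 1 + 58.1893/1000

1.0582


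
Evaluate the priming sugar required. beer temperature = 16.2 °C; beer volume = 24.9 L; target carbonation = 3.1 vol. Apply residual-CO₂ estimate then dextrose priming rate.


residual = 14.695·(0.01821 + 0.09011·e^(−0.04·T));  sugar = (target − residual)·4.0·V
residual = 14.695·(0.01821 + 0.09011·e^(−0.04·16.2)) = 0.9603
sugar = (3.1 − 0.9603)·4.0·24.9

213.1186 g


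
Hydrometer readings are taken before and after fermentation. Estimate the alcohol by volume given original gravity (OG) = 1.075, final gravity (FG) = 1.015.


ABV = (OG − FG) · 131.25
ABV = (1.075 − 1.015) · 131.25

7.8750 % ABV


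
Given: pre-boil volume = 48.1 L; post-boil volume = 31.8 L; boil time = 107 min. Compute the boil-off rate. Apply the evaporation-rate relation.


rate = (V_pre − V_post) / (t_min/60)
rate = (48.1 − 31.8) / (107/60)

9.1402 L/hr


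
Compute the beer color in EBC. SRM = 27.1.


EBC = SRM · 1.97
EBC = 27.1 · 1.97

53.3870 EBC


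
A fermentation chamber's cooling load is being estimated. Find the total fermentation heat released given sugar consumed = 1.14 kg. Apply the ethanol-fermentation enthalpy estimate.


Q = m_sugar · 590 kJ/kg
Q = 1.14 · 590

672.6000 kJ


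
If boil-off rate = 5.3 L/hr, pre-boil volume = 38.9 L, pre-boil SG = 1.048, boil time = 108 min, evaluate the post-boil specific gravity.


V_post = V_pre − rate·(t/60);  SG_post = 1 + (SG_pre−1)·V_pre/V_post
V_post = 38.9 − 5.3·(108/60) = 29.3600
SG_post = 1 + (1.048 − 1)·38.9/29.3600

1.0636


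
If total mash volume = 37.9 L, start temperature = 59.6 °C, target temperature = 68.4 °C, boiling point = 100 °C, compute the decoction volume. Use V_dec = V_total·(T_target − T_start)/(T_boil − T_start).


V_dec = 37.9·(68.4 − 59.6)/(100 − 59.6)

8.2554 L


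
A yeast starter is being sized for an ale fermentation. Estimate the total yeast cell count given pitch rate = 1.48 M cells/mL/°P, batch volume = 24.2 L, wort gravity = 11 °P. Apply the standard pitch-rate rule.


cells (billions) = rate · V_L · °P
cells = 1.48 · 24.2 · 11

393.9760 billion cells


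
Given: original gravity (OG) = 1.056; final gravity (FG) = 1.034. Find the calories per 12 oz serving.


ABW = (OG−FG)·131.25·0.79/FG;  °P = 259 − 259/SG (for OG→OE and FG→AE);  RE = 0.1808·OE + 0.8192·AE;  Cal = (6.9·ABW + 4·(RE−0.1))·FG·3.55
ABW = (1.056 − 1.034)·131.25·0.79/1.034 = 2.2061
OE = 259 − 259/1.056 = 13.7348 °P
AE = 259 − 259/1.034 = 8.5164 °P
RE = 0.1808·13.7348 + 0.8192·8.5164 = 9.4599 °P
Cal = (6.9·2.2061 + 4·(9.4599−0.1))·1.034·3.55

193.3061 kcal


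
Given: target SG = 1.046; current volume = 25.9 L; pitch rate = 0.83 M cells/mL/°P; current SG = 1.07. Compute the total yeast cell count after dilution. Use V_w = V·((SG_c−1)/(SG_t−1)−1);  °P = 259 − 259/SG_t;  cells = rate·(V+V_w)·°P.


V_w = 25.9·((1.07−1)/(1.046−1)−1) = 13.5130
V_final = 25.9 + 13.5130 = 39.4130
°P = 259 − 259/1.046 = 11.3901
cells = 0.83·39.4130·11.3901

372.6010 billion cells


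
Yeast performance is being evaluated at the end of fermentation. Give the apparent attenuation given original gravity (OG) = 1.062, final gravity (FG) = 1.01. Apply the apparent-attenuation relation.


AA = (OG − FG)/(OG − 1) · 100
AA = (1.062 − 1.01)/(1.062 − 1) · 100

83.8710 %


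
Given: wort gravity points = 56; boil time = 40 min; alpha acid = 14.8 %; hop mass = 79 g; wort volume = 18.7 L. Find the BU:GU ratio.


U = 1.65·0.000125^(GP/1000)·(1−e^(−0.04t))/4.15;  IBU = (α/100)·m·U·1000/V;  BU:GU = IBU/GP
U = 1.65·0.000125^(56/1000)·(1−e^(−0.04·40))/4.15 = 0.1918
IBU = (14.8/100)·79·0.1918·1000/18.7 = 119.9414
BU:GU = 119.9414/56

2.1418


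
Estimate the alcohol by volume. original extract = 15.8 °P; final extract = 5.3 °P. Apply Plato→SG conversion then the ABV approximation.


SG = 259/(259 − P);  ABV = (OG − FG)·131.25
OG = 259/(259 − 15.8) = 1.0650
FG = 259/(259 − 5.3) = 1.0209
ABV = (1.0650 − 1.0209)·131.25

5.7850 % ABV


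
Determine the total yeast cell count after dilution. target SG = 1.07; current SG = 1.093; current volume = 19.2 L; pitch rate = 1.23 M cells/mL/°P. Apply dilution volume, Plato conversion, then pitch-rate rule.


V_w = V·((SG_c−1)/(SG_t−1)−1);  °P = 259 − 259/SG_t;  cells = rate·(V+V_w)·°P
V_w = 19.2·((1.093−1)/(1.07−1)−1) = 6.3086
V_final = 19.2 + 6.3086 = 25.5086
°P = 259 − 259/1.07 = 16.9439
cells = 1.23·25.5086·16.9439

531.6249 billion cells


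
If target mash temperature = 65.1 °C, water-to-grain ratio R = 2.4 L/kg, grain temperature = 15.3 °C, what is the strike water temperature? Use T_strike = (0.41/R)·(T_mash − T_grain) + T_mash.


T_strike = (0.41/2.4)·(65.1 − 15.3) + 65.1

73.6075 °C


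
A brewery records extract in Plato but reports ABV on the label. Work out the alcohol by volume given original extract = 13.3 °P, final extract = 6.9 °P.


SG = 259/(259 − P);  ABV = (OG − FG)·131.25
OG = 259/(259 − 13.3) = 1.0541
FG = 259/(259 − 6.9) = 1.0274
ABV = (1.0541 − 1.0274)·131.25

3.5124 % ABV


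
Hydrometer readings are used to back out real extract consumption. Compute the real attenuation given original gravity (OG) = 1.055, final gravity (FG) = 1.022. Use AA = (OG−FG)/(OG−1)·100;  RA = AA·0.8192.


AA = (1.055 − 1.022)/(1.055 − 1)·100 = 60.0000
RA = 60.0000·0.8192

49.1520 %


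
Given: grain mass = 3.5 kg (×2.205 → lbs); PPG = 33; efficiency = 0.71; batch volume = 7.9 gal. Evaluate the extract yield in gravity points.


points = lbs × PPG × eff / vol
lbs = 3.5 × 2.205 = 7.7175
points = 7.7175 × 33 × 0.71 / 7.9

22.8887 points


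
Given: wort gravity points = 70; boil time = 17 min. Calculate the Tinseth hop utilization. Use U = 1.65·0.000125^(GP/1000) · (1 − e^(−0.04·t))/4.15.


bigness = 1.65·0.000125^(70/1000) = 0.8796
boil_factor = (1 − e^(−0.04·17))/4.15 = 0.1189
U = 0.8796 · 0.1189

0.1046


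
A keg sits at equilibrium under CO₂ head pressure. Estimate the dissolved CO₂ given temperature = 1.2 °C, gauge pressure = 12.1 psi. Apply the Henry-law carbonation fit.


vols = (P + 14.695)·(0.01821 + 0.09011·e^(−0.04·T))
vols = (12.1 + 14.695)·(0.01821 + 0.09011·e^(−0.04·1.2))

2.7893 volumes


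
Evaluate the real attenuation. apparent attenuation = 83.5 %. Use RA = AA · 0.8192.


RA = 83.5 · 0.8192

68.4032 %


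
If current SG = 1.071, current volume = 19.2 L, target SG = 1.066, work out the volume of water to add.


V_water = V·((SG_curr − 1)/(SG_target − 1) − 1)
V_water = 19.2·((1.071 − 1)/(1.066 − 1) − 1)

1.4545 L


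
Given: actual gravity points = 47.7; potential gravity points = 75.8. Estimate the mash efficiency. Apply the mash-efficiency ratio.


efficiency = actual / potential × 100
efficiency = 47.7 / 75.8 × 100

62.9288 %


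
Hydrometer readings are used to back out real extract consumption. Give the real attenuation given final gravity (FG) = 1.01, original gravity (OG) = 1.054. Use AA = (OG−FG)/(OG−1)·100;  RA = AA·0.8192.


AA = (1.054 − 1.01)/(1.054 − 1)·100 = 81.4815
RA = 81.4815·0.8192

66.7496 %


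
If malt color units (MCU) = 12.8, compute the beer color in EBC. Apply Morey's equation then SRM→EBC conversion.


SRM = 1.4922·MCU^0.6859;  EBC = SRM·1.97
SRM = 1.4922·12.8^0.6859 = 8.5756
EBC = 8.5756·1.97

16.8938 EBC


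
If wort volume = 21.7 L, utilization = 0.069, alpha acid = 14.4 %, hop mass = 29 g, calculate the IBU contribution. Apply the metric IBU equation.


IBU = (α/100)·mass·U·1000 / V
IBU = (14.4/100)·29·0.069·1000 / 21.7

13.2785 IBU


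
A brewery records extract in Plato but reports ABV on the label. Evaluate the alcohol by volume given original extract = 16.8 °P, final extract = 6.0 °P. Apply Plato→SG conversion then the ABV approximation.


SG = 259/(259 − P);  ABV = (OG − FG)·131.25
OG = 259/(259 − 16.8) = 1.0694
FG = 259/(259 − 6.0) = 1.0237
ABV = (1.0694 − 1.0237)·131.25

5.9914 % ABV


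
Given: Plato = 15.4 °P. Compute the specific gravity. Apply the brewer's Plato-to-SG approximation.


SG = 259/(259 − P)
SG = 259/(259 − 15.4)

1.0632


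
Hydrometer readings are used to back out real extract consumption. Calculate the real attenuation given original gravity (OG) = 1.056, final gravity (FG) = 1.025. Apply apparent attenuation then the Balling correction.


AA = (OG−FG)/(OG−1)·100;  RA = AA·0.8192
AA = (1.056 − 1.025)/(1.056 − 1)·100 = 55.3571
RA = 55.3571·0.8192

45.3486 %


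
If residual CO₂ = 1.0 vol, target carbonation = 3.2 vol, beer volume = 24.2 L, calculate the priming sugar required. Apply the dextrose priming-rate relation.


sugar = (target − residual)·4.0·V
sugar = (3.2 − 1.0)·4.0·24.2

212.9600 g


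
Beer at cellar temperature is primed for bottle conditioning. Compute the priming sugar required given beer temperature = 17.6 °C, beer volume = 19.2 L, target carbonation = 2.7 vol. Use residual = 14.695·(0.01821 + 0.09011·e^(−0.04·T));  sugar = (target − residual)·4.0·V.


residual = 14.695·(0.01821 + 0.09011·e^(−0.04·17.6)) = 0.9225
sugar = (2.7 − 0.9225)·4.0·19.2

136.5095 g


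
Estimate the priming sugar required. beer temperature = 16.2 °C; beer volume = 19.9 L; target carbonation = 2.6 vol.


residual = 14.695·(0.01821 + 0.09011·e^(−0.04·T));  sugar = (target − residual)·4.0·V
residual = 14.695·(0.01821 + 0.09011·e^(−0.04·16.2)) = 0.9603
sugar = (2.6 − 0.9603)·4.0·19.9

130.5237 g


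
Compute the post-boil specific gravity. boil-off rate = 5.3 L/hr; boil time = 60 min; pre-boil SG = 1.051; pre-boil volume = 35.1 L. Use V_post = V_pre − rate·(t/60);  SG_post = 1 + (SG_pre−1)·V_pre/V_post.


V_post = 35.1 − 5.3·(60/60) = 29.8000
SG_post = 1 + (1.051 − 1)·35.1/29.8000

1.0601


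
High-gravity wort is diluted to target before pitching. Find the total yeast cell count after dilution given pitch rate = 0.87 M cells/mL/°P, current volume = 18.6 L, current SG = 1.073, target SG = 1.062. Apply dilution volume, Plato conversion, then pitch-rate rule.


V_w = V·((SG_c−1)/(SG_t−1)−1);  °P = 259 − 259/SG_t;  cells = rate·(V+V_w)·°P
V_w = 18.6·((1.073−1)/(1.062−1)−1) = 3.3000
V_final = 18.6 + 3.3000 = 21.9000
°P = 259 − 259/1.062 = 15.1205
cells = 0.87·21.9000·15.1205

288.0914 billion cells


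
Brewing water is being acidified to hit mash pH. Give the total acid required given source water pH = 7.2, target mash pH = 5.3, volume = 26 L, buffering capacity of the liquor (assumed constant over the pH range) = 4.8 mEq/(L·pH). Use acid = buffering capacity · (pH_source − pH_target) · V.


acid = 4.8 · (7.2 − 5.3) · 26

237.1200 mEq


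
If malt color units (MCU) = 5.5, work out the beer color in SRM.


SRM = 1.4922 · MCU^0.6859
SRM = 1.4922 · 5.5^0.6859

4.8044 SRM


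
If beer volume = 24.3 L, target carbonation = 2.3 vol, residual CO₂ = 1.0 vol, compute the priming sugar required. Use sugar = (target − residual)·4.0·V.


sugar = (2.3 − 1.0)·4.0·24.3

126.3600 g


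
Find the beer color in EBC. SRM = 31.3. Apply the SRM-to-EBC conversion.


EBC = SRM · 1.97
EBC = 31.3 · 1.97

61.6610 EBC


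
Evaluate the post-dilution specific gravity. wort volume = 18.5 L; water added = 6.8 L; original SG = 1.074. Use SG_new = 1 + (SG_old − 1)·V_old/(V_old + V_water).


pts = (1.074 − 1)·1000·18.5/(18.5 + 6.8) = 54.1107
SG_new = 1 + 54.1107/1000

1.0541


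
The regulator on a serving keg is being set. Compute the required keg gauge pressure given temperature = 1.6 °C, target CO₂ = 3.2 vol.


psi = vols/(0.01821 + 0.09011·e^(−0.04·T)) − 14.695
psi = 3.2/(0.01821 + 0.09011·e^(−0.04·1.6)) − 14.695

16.4535 psi


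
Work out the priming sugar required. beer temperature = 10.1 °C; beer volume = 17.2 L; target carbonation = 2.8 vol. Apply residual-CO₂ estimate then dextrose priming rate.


residual = 14.695·(0.01821 + 0.09011·e^(−0.04·T));  sugar = (target − residual)·4.0·V
residual = 14.695·(0.01821 + 0.09011·e^(−0.04·10.1)) = 1.1517
sugar = (2.8 − 1.1517)·4.0·17.2

113.4052 g


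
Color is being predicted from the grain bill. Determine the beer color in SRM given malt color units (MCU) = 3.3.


SRM = 1.4922 · MCU^0.6859
SRM = 1.4922 · 3.3^0.6859

3.3844 SRM


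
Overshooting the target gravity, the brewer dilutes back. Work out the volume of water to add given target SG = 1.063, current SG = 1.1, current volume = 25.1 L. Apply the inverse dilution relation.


V_water = V·((SG_curr − 1)/(SG_target − 1) − 1)
V_water = 25.1·((1.1 − 1)/(1.063 − 1) − 1)

14.7413 L


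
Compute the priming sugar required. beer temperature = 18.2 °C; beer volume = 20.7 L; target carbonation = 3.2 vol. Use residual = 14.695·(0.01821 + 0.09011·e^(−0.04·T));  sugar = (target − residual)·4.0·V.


residual = 14.695·(0.01821 + 0.09011·e^(−0.04·18.2)) = 0.9070
sugar = (3.2 − 0.9070)·4.0·20.7

189.8603 g


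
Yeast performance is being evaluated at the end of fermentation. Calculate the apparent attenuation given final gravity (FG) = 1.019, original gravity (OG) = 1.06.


AA = (OG − FG)/(OG − 1) · 100
AA = (1.06 − 1.019)/(1.06 − 1) · 100

68.3333 %


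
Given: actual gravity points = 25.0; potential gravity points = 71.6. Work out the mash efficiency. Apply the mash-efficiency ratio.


efficiency = actual / potential × 100
efficiency = 25.0 / 71.6 × 100

34.9162 %


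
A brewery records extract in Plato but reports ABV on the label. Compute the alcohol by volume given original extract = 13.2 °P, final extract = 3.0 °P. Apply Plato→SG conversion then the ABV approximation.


SG = 259/(259 − P);  ABV = (OG − FG)·131.25
OG = 259/(259 − 13.2) = 1.0537
FG = 259/(259 − 3.0) = 1.0117
ABV = (1.0537 − 1.0117)·131.25

5.5103 % ABV


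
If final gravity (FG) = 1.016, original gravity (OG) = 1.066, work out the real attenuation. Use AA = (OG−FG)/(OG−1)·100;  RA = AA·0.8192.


AA = (1.066 − 1.016)/(1.066 − 1)·100 = 75.7576
RA = 75.7576·0.8192

62.0606 %


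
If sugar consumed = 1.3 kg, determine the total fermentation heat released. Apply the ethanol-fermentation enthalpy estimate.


Q = m_sugar · 590 kJ/kg
Q = 1.3 · 590

767.0000 kJ


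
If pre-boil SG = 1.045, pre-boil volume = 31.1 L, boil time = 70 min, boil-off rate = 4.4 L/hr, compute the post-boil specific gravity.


V_post = V_pre − rate·(t/60);  SG_post = 1 + (SG_pre−1)·V_pre/V_post
V_post = 31.1 − 4.4·(70/60) = 25.9667
SG_post = 1 + (1.045 − 1)·31.1/25.9667

1.0539


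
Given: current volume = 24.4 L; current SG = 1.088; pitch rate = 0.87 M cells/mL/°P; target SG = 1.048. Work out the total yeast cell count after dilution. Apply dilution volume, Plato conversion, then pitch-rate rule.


V_w = V·((SG_c−1)/(SG_t−1)−1);  °P = 259 − 259/SG_t;  cells = rate·(V+V_w)·°P
V_w = 24.4·((1.088−1)/(1.048−1)−1) = 20.3333
V_final = 24.4 + 20.3333 = 44.7333
°P = 259 − 259/1.048 = 11.8626
cells = 0.87·44.7333·11.8626

461.6685 billion cells


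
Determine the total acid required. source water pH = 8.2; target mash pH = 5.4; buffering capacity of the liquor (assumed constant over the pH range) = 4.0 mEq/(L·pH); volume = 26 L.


acid = buffering capacity · (pH_source − pH_target) · V
acid = 4.0 · (8.2 − 5.4) · 26

291.2000 mEq


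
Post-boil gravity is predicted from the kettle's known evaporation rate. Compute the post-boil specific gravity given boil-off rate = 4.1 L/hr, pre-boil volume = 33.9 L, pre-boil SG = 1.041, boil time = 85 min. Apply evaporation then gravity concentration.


V_post = V_pre − rate·(t/60);  SG_post = 1 + (SG_pre−1)·V_pre/V_post
V_post = 33.9 − 4.1·(85/60) = 28.0917
SG_post = 1 + (1.041 − 1)·33.9/28.0917

1.0495


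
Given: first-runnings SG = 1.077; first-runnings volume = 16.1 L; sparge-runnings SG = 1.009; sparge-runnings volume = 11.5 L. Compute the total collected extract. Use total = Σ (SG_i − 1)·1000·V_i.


first = (1.077 − 1)·1000·16.1 = 1239.7000
sparge = (1.009 − 1)·1000·11.5 = 103.5000
total = 1239.7000 + 103.5000

1343.2000 gravity·L


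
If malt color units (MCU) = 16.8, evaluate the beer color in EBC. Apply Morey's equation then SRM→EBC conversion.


SRM = 1.4922·MCU^0.6859;  EBC = SRM·1.97
SRM = 1.4922·16.8^0.6859 = 10.3340
EBC = 10.3340·1.97

20.3579 EBC


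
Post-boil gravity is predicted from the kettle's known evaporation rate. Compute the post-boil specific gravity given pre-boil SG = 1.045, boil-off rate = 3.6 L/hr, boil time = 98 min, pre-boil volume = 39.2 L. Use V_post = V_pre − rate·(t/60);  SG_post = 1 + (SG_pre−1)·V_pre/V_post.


V_post = 39.2 − 3.6·(98/60) = 33.3200
SG_post = 1 + (1.045 − 1)·39.2/33.3200

1.0529


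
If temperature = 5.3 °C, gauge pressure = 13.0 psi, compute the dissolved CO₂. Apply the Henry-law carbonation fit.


vols = (P + 14.695)·(0.01821 + 0.09011·e^(−0.04·T))
vols = (13.0 + 14.695)·(0.01821 + 0.09011·e^(−0.04·5.3))

2.5232 volumes


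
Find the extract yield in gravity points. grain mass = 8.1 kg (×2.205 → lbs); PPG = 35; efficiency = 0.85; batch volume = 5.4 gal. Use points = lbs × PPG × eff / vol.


lbs = 8.1 × 2.205 = 17.8605
points = 17.8605 × 35 × 0.85 / 5.4

98.3981 points


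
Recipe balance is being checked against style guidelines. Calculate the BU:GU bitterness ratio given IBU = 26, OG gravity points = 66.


BU:GU = IBU / OG_points
BU:GU = 26 / 66

0.3939


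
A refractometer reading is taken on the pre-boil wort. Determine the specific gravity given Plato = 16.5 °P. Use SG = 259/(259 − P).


SG = 259/(259 − 16.5)

1.0680


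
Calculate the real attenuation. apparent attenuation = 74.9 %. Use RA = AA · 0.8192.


RA = 74.9 · 0.8192

61.3581 %


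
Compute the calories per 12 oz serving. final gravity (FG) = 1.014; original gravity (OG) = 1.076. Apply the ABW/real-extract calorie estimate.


ABW = (OG−FG)·131.25·0.79/FG;  °P = 259 − 259/SG (for OG→OE and FG→AE);  RE = 0.1808·OE + 0.8192·AE;  Cal = (6.9·ABW + 4·(RE−0.1))·FG·3.55
ABW = (1.076 − 1.014)·131.25·0.79/1.014 = 6.3399
OE = 259 − 259/1.076 = 18.2937 °P
AE = 259 − 259/1.014 = 3.5759 °P
RE = 0.1808·18.2937 + 0.8192·3.5759 = 6.2369 °P
Cal = (6.9·6.3399 + 4·(6.2369−0.1))·1.014·3.55

245.8332 kcal


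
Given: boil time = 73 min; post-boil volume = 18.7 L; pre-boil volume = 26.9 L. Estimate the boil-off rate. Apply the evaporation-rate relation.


rate = (V_pre − V_post) / (t_min/60)
rate = (26.9 − 18.7) / (73/60)

6.7397 L/hr


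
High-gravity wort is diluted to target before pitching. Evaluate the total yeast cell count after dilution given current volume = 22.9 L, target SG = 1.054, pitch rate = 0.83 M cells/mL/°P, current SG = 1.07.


V_w = V·((SG_c−1)/(SG_t−1)−1);  °P = 259 − 259/SG_t;  cells = rate·(V+V_w)·°P
V_w = 22.9·((1.07−1)/(1.054−1)−1) = 6.7852
V_final = 22.9 + 6.7852 = 29.6852
°P = 259 − 259/1.054 = 13.2694
cells = 0.83·29.6852·13.2694

326.9420 billion cells


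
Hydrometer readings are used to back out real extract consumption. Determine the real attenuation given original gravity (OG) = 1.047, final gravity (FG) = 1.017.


AA = (OG−FG)/(OG−1)·100;  RA = AA·0.8192
AA = (1.047 − 1.017)/(1.047 − 1)·100 = 63.8298
RA = 63.8298·0.8192

52.2894 %


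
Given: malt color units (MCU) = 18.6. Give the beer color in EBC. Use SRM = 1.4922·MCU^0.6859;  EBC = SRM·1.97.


SRM = 1.4922·18.6^0.6859 = 11.0812
EBC = 11.0812·1.97

21.8299 EBC


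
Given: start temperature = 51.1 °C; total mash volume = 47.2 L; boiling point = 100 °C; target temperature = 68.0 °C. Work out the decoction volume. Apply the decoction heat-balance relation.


V_dec = V_total·(T_target − T_start)/(T_boil − T_start)
V_dec = 47.2·(68.0 − 51.1)/(100 − 51.1)

16.3125 L


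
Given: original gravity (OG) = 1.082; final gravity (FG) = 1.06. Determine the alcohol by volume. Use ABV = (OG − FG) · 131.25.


ABV = (1.082 − 1.06) · 131.25

2.8875 % ABV
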